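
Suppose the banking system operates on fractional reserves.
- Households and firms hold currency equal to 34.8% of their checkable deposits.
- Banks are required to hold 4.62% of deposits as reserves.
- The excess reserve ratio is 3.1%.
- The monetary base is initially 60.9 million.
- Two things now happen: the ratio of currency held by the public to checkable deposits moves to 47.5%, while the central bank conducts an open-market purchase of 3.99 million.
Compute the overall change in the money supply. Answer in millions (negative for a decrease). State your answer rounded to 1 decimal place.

Before: m₁ = (1 + 0.348) / (0.0462 + 0.031 + 0.348) ≈ 3.1703, MB₁ = 60.9, so M₁ = 3.1703 × 60.9 ≈ 193.0713 million.
After: m₂ = (1 + 0.475) / (0.0462 + 0.031 + 0.475) ≈ 2.6711, MB₂ = 60.9 + 3.99 = 64.89, so M₂ = 2.6711 × 64.89 ≈ 173.3277 million.
ΔM = M₂ − M₁ = 173.3277 − 193.0713 = -19.7436 million.

-19.7 million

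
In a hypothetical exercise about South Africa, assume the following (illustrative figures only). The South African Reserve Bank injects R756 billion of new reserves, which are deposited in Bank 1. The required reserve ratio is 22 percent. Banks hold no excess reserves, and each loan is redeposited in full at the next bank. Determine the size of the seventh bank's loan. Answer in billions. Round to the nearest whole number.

R133 billion

Each bank lends a fraction (1 − rr) = 0.7800 of the deposit it receives, so Bank 7 receives 756·0.7800^6 and lends 756·0.7800^7 ≈ 132.7957 billion.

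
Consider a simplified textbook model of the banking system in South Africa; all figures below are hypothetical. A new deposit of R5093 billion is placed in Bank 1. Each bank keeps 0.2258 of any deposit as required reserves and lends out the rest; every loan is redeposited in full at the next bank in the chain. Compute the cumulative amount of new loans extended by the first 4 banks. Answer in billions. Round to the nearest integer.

Bank i lends (1 − rr)^i of the original deposit: Bank 1 lends 5093·0.7742 = 3943.0006, Bank 2 lends 5093·0.7742² ≈ 3052.6711, and so on.
Summing a geometric series: total = 5093·[0.7742·(1 − 0.7742^4) / (1 − 0.7742)] ≈ 11188.7768 billion.

R11189 billion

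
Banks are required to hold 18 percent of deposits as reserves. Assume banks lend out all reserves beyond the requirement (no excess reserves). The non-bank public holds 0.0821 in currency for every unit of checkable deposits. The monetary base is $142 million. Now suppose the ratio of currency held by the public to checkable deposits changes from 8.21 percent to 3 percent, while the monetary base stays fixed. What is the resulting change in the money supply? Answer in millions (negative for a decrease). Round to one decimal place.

$110.2 million

Initially m₁ = (1 + 0.0821) / (0.18 + 0.0821) ≈ 4.12858, so M₁ = 4.12858 × 142 ≈ 586.2584 million.
After the change m₂ = (1 + 0.03) / (0.18 + 0.03) ≈ 4.90476, so M₂ = 4.90476 × 142 ≈ 696.4759 million.
ΔM = M₂ − M₁ = 696.4759 − 586.2584 = 110.2175 million.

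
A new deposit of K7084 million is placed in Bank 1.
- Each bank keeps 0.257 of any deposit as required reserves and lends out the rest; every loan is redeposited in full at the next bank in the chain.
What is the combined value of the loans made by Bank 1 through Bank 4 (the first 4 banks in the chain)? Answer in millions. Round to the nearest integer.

K14239 million

Bank i lends (1 − rr)^i of the original deposit: Bank 1 lends 7084·0.7430 = 5263.4120, Bank 2 lends 7084·0.7430² ≈ 3910.7151, and so on.
Summing a geometric series: total = 7084·[0.7430·(1 − 0.7430^4) / (1 − 0.7430)] ≈ 14238.6948 million.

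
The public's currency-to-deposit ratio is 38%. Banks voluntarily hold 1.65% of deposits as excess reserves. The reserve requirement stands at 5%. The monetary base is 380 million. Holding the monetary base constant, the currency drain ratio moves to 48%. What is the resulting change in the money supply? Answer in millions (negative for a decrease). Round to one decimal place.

-145.4 million

Initially m₁ = (1 + 0.38) / (0.05 + 0.0165 + 0.38) ≈ 3.09071, so M₁ = 3.09071 × 380 = 1174.4698 million.
After the change m₂ = (1 + 0.48) / (0.05 + 0.0165 + 0.48) ≈ 2.70814, so M₂ = 2.70814 × 380 = 1029.0932 million.
ΔM = M₂ − M₁ = 1029.0932 − 1174.4698 = -145.3766 million.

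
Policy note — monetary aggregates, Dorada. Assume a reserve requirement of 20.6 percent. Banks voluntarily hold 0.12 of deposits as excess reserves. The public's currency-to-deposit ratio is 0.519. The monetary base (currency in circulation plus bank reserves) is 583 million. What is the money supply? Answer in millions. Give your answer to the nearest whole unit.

1048 million

The money multiplier is m = (1 + c) / (rr + e + c) = (1 + 0.519) / (0.206 + 0.12 + 0.519) ≈ 1.7976.
So M = m × MB = 1.7976 × 583 = 1048.0008 million.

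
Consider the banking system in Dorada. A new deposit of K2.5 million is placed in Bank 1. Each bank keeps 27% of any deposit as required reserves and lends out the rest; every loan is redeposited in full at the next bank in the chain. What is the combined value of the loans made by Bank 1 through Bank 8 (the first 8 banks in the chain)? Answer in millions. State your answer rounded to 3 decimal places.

Bank i lends (1 − rr)^i of the original deposit: Bank 1 lends 2.5·0.7300 = 1.8250, Bank 2 lends 2.5·0.7300² ≈ 1.3322, and so on.
Summing a geometric series: total = 2.5·[0.7300·(1 − 0.7300^8) / (1 − 0.7300)] ≈ 6.2142 million.

K6.214 million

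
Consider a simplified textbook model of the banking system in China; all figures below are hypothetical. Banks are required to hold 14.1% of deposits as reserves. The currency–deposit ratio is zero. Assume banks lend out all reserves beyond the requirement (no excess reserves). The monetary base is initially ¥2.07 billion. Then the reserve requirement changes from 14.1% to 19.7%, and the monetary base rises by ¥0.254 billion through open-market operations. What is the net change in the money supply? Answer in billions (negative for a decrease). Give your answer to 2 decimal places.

Before: m₁ = 1 / (0.141) ≈ 7.0922, MB₁ = 2.07, so M₁ = 7.0922 × 2.07 ≈ 14.6809 billion.
After: m₂ = 1 / (0.197) ≈ 5.0761, MB₂ = 2.07 + 0.254 = 2.324, so M₂ = 5.0761 × 2.324 ≈ 11.7969 billion.
ΔM = M₂ − M₁ = 11.7969 − 14.6809 = -2.884 billion.

-2.88 billion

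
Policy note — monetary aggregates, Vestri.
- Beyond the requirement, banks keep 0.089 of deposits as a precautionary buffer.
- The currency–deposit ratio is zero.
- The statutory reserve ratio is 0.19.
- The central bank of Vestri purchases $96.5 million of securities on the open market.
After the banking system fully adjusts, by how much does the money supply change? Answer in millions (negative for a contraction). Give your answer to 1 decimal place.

$345.9 million

The money multiplier is m = 1 / (rr + e) = 1 / (0.19 + 0.089) ≈ 3.5842.
The purchase adds 96.5 million of base, so ΔM = m × ΔMB = 3.5842 × (+96.5) = 345.8753 million.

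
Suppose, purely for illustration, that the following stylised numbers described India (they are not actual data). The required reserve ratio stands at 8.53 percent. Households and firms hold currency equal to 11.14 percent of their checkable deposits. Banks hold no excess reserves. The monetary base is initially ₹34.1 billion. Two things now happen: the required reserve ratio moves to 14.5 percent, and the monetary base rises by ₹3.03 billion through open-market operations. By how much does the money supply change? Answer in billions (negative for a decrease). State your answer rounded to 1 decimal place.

-31.7 billion

Before: m₁ = (1 + 0.1114) / (0.0853 + 0.1114) ≈ 5.6502, MB₁ = 34.1, so M₁ = 5.6502 × 34.1 ≈ 192.6718 billion.
After: m₂ = (1 + 0.1114) / (0.145 + 0.1114) ≈ 4.3346, MB₂ = 34.1 + 3.03 = 37.13, so M₂ = 4.3346 × 37.13 ≈ 160.9437 billion.
ΔM = M₂ − M₁ = 160.9437 − 192.6718 = -31.7281 billion.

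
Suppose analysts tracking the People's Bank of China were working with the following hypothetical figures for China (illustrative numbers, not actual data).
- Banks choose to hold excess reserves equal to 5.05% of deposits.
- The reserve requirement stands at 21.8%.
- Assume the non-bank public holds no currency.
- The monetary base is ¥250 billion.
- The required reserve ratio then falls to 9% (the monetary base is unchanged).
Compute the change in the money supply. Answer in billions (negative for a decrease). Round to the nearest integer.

Initially m₁ = 1 / (0.218 + 0.0505) ≈ 3.7244, so M₁ = 3.7244 × 250 = 931.1 billion.
After the change m₂ = 1 / (0.09 + 0.0505) ≈ 7.1174, so M₂ = 7.1174 × 250 = 1779.35 billion.
ΔM = M₂ − M₁ = 1779.35 − 931.1 = 848.25 billion.

¥848 billion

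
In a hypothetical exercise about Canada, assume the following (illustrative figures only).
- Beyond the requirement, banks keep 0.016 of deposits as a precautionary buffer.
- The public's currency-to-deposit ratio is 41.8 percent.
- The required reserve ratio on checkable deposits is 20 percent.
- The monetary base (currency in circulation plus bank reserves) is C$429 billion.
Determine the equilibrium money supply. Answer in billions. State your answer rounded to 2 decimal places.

C$959.50 billion

The money multiplier is m = (1 + c) / (rr + e + c) = (1 + 0.418) / (0.2 + 0.016 + 0.418) ≈ 2.236593.
So M = m × MB = 2.236593 × 429 ≈ 959.4984 billion.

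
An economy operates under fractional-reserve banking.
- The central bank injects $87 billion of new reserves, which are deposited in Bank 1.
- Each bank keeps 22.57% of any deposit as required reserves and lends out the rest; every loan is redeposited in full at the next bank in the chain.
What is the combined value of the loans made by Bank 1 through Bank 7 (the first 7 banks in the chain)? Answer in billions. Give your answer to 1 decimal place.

$248.7 billion

Bank i lends (1 − rr)^i of the original deposit: Bank 1 lends 87·0.7743 = 67.3641, Bank 2 lends 87·0.7743² ≈ 52.1600, and so on.
Summing a geometric series: total = 87·[0.7743·(1 − 0.7743^7) / (1 − 0.7743)] ≈ 248.6637 billion.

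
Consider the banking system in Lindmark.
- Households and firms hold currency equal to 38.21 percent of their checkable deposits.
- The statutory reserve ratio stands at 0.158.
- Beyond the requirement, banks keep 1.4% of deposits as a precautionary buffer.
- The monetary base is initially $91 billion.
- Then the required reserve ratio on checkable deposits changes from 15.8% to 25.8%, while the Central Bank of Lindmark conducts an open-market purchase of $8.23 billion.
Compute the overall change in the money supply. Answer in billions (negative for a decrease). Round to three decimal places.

-17.312 billion

Before: m₁ = (1 + 0.3821) / (0.158 + 0.014 + 0.3821) ≈ 2.494315, MB₁ = 91, so M₁ = 2.494315 × 91 ≈ 226.9827 billion.
After: m₂ = (1 + 0.3821) / (0.258 + 0.014 + 0.3821) ≈ 2.112980, MB₂ = 91 + 8.23 = 99.23, so M₂ = 2.112980 × 99.23 ≈ 209.671 billion.
ΔM = M₂ − M₁ = 209.671 − 226.9827 = -17.3117 billion.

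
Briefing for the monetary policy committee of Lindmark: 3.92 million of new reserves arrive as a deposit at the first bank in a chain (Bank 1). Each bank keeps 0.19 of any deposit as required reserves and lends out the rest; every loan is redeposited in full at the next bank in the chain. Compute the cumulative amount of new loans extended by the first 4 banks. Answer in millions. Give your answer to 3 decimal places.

Bank i lends (1 − rr)^i of the original deposit: Bank 1 lends 3.92·0.8100 = 3.1752, Bank 2 lends 3.92·0.8100² ≈ 2.5719, and so on.
Summing a geometric series: total = 3.92·[0.8100·(1 − 0.8100^4) / (1 − 0.8100)] ≈ 9.5178 million.

9.518 million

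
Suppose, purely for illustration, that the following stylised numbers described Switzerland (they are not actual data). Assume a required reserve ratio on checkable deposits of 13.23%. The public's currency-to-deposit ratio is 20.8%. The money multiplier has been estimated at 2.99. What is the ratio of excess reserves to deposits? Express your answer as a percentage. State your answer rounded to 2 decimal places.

6.37%

Using m = 2.99. Since m = (1 + c)/(c + rr + e), the denominator satisfies c + rr + e = (1 + c)/m = (1 + 0.208) / 2.99 ≈ 0.404013.
With c = 0.208 and rr = 0.1323, the ratio of excess reserves to deposits is 0.404013 − 0.208 − 0.1323 = 0.063713.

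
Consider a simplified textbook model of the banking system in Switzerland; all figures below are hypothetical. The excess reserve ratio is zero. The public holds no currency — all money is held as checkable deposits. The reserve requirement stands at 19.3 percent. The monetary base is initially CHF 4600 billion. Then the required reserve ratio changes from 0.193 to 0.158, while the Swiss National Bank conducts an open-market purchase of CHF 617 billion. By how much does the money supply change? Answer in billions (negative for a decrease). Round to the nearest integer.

Before: m₁ = 1 / (0.193) ≈ 5.18135, MB₁ = 4600, so M₁ = 5.18135 × 4600 = 23834.21 billion.
After: m₂ = 1 / (0.158) ≈ 6.32911, MB₂ = 4600 + 617 = 5217, so M₂ = 6.32911 × 5217 ≈ 33018.9669 billion.
ΔM = M₂ − M₁ = 33018.9669 − 23834.21 = 9184.7569 billion.

CHF 9185 billion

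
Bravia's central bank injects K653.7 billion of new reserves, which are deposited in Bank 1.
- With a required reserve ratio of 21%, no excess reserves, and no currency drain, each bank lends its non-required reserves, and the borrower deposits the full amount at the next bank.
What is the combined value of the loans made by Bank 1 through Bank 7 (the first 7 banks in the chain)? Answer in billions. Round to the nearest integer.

K1987 billion

Bank i lends (1 − rr)^i of the original deposit: Bank 1 lends 653.7·0.7900 = 516.4230, Bank 2 lends 653.7·0.7900² ≈ 407.9742, and so on.
Summing a geometric series: total = 653.7·[0.7900·(1 − 0.7900^7) / (1 − 0.7900)] ≈ 1986.9028 billion.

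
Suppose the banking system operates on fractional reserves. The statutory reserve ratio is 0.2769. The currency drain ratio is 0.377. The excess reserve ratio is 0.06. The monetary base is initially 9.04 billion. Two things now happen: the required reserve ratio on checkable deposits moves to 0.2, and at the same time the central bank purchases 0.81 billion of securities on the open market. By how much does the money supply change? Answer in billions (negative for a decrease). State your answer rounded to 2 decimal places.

3.86 billion

Before: m₁ = (1 + 0.377) / (0.2769 + 0.06 + 0.377) ≈ 1.9288, MB₁ = 9.04, so M₁ = 1.9288 × 9.04 ≈ 17.4364 billion.
After: m₂ = (1 + 0.377) / (0.2 + 0.06 + 0.377) ≈ 2.1617, MB₂ = 9.04 + 0.81 = 9.85, so M₂ = 2.1617 × 9.85 ≈ 21.2927 billion.
ΔM = M₂ − M₁ = 21.2927 − 17.4364 = 3.8563 billion.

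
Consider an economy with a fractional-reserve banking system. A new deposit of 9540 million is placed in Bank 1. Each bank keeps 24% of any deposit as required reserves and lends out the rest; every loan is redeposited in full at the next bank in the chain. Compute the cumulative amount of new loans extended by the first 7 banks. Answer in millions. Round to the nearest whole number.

Bank i lends (1 − rr)^i of the original deposit: Bank 1 lends 9540·0.7600 = 7250.4000, Bank 2 lends 9540·0.7600² = 5510.3040, and so on.
Summing a geometric series: total = 9540·[0.7600·(1 − 0.7600^7) / (1 − 0.7600)] ≈ 25785.6867 million.

25786 million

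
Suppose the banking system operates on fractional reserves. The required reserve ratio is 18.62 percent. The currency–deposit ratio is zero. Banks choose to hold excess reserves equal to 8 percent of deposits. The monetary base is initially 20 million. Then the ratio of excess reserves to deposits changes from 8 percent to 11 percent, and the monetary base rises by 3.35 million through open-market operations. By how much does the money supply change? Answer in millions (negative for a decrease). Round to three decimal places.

3.700 million

Before: m₁ = 1 / (0.1862 + 0.08) ≈ 3.756574, MB₁ = 20, so M₁ = 3.756574 × 20 ≈ 75.1315 million.
After: m₂ = 1 / (0.1862 + 0.11) ≈ 3.376097, MB₂ = 20 + 3.35 = 23.35, so M₂ = 3.376097 × 23.35 ≈ 78.8319 million.
ΔM = M₂ − M₁ = 78.8319 − 75.1315 = 3.7004 million.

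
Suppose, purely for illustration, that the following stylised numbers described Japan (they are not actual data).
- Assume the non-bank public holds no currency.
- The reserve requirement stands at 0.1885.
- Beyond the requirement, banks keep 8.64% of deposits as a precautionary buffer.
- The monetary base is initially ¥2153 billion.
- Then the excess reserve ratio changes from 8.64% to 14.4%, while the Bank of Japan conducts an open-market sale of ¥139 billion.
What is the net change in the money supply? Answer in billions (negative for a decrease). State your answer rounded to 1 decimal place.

-1774.8 billion

Before: m₁ = 1 / (0.1885 + 0.0864) ≈ 3.637686, MB₁ = 2153, so M₁ = 3.637686 × 2153 ≈ 7831.938 billion.
After: m₂ = 1 / (0.1885 + 0.144) ≈ 3.007519, MB₂ = 2153 − 139 = 2014, so M₂ = 3.007519 × 2014 ≈ 6057.1433 billion.
ΔM = M₂ − M₁ = 6057.1433 − 7831.938 = -1774.7947 billion.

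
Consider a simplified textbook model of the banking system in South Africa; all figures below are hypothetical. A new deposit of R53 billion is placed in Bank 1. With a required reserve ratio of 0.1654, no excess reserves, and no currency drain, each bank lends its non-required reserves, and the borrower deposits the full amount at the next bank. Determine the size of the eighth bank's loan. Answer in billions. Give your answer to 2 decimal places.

R12.48 billion

Each bank lends a fraction (1 − rr) = 0.8346 of the deposit it receives, so Bank 8 receives 53·0.8346^7 and lends 53·0.8346^8 ≈ 12.4768 billion.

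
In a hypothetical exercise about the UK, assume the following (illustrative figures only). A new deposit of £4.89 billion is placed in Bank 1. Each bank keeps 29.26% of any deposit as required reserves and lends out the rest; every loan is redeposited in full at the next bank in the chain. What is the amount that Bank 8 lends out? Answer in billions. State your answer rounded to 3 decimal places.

Each bank lends a fraction (1 − rr) = 0.7074 of the deposit it receives, so Bank 8 receives 4.89·0.7074^7 and lends 4.89·0.7074^8 ≈ 0.3066 billion.

£0.307 billion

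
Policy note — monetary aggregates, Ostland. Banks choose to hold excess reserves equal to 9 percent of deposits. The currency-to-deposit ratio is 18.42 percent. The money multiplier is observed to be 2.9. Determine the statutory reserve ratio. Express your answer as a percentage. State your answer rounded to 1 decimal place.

13.4%

Using m = 2.9. Since m = (1 + c)/(c + rr + e), the denominator satisfies c + rr + e = (1 + c)/m = (1 + 0.1842) / 2.9 ≈ 0.408345.
With c = 0.1842 and e = 0.09, the statutory reserve ratio is 0.408345 − 0.1842 − 0.09 = 0.134145.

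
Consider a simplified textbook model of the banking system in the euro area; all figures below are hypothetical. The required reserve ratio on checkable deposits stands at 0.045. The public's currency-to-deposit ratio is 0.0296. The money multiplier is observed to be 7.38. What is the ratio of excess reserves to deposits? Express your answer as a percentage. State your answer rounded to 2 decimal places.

6.49%

Using m = 7.38. Since m = (1 + c)/(c + rr + e), the denominator satisfies c + rr + e = (1 + c)/m = (1 + 0.0296) / 7.38 ≈ 0.139512.
With c = 0.0296 and rr = 0.045, the ratio of excess reserves to deposits is 0.139512 − 0.0296 − 0.045 = 0.064912.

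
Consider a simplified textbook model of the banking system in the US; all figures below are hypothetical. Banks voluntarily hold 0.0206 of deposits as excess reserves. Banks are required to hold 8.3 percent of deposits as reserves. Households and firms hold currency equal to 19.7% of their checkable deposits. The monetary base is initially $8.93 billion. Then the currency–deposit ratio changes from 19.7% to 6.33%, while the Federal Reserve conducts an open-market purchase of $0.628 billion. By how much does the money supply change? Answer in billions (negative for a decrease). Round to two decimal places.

$25.33 billion

Before: m₁ = (1 + 0.197) / (0.083 + 0.0206 + 0.197) ≈ 3.9820, MB₁ = 8.93, so M₁ = 3.9820 × 8.93 ≈ 35.5593 billion.
After: m₂ = (1 + 0.0633) / (0.083 + 0.0206 + 0.0633) ≈ 6.3709, MB₂ = 8.93 + 0.628 = 9.558, so M₂ = 6.3709 × 9.558 ≈ 60.8931 billion.
ΔM = M₂ − M₁ = 60.8931 − 35.5593 = 25.3338 billion.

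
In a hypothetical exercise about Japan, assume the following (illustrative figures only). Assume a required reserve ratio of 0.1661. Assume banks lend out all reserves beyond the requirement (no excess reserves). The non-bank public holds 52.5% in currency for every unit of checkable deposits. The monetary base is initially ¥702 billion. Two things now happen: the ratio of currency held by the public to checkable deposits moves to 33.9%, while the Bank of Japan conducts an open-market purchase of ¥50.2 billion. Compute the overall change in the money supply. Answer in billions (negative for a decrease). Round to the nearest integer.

¥445 billion

Before: m₁ = (1 + 0.525) / (0.1661 + 0.525) ≈ 2.2066, MB₁ = 702, so M₁ = 2.2066 × 702 = 1549.0332 billion.
After: m₂ = (1 + 0.339) / (0.1661 + 0.339) ≈ 2.6510, MB₂ = 702 + 50.2 = 752.2, so M₂ = 2.6510 × 752.2 = 1994.0822 billion.
ΔM = M₂ − M₁ = 1994.0822 − 1549.0332 = 445.049 billion.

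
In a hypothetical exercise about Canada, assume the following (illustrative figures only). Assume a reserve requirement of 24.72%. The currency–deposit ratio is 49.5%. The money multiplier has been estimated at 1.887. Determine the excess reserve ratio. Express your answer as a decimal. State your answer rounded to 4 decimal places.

0.0501

Using m = 1.887. Since m = (1 + c)/(c + rr + e), the denominator satisfies c + rr + e = (1 + c)/m = (1 + 0.495) / 1.887 ≈ 0.792263.
With c = 0.495 and rr = 0.2472, the excess reserve ratio is 0.792263 − 0.495 − 0.2472 = 0.050063.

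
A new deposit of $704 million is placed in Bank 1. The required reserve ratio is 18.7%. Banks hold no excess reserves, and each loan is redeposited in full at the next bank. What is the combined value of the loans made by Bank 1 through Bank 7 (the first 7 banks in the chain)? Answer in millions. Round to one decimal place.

Bank i lends (1 − rr)^i of the original deposit: Bank 1 lends 704·0.8130 = 572.3520, Bank 2 lends 704·0.8130² ≈ 465.3222, and so on.
Summing a geometric series: total = 704·[0.8130·(1 − 0.8130^7) / (1 − 0.8130)] ≈ 2342.1585 million.

$2342.2 million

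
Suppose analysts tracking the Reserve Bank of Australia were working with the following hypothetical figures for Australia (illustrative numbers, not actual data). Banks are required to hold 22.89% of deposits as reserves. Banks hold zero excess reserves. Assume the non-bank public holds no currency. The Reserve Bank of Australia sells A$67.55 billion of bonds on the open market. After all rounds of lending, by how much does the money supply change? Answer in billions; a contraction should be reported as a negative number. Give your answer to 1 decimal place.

-295.1 billion

The simple money multiplier is m = 1/rr = 1/0.2289 ≈ 4.3687.
An open-market sale reduces the monetary base by 67.55 billion, so ΔM = m × ΔMB = 4.3687 × (−67.55) ≈ -295.1057 billion.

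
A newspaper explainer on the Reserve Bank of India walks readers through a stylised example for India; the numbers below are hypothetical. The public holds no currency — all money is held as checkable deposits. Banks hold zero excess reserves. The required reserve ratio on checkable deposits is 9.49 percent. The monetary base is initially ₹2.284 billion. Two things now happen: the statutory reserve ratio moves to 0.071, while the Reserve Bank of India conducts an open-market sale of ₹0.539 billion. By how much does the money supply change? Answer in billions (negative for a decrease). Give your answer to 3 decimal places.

Before: m₁ = 1 / (0.0949) ≈ 10.53741, MB₁ = 2.284, so M₁ = 10.53741 × 2.284 ≈ 24.0674 billion.
After: m₂ = 1 / (0.071) ≈ 14.08451, MB₂ = 2.284 − 0.539 = 1.745, so M₂ = 14.08451 × 1.745 ≈ 24.5775 billion.
ΔM = M₂ − M₁ = 24.5775 − 24.0674 = 0.5101 billion.

₹0.510 billion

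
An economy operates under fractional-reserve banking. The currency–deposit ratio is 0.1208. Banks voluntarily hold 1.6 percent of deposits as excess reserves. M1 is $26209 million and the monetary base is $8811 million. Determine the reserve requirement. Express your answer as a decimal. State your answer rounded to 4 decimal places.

Using m = M/MB = 26209/8811 ≈ 2.974577. Since m = (1 + c)/(c + rr + e), the denominator satisfies c + rr + e = (1 + c)/m = (1 + 0.1208) / 2.974577 ≈ 0.376793.
With c = 0.1208 and e = 0.016, the reserve requirement is 0.376793 − 0.1208 − 0.016 = 0.239993.

0.2400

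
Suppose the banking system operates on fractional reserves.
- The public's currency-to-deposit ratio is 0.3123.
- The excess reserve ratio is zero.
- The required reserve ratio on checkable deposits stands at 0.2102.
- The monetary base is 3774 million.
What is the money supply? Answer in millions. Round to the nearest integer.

The money multiplier is m = (1 + c) / (rr + c) = (1 + 0.3123) / (0.2102 + 0.3123) ≈ 2.51158.
So M = m × MB = 2.51158 × 3774 ≈ 9478.7029 million.

9479 million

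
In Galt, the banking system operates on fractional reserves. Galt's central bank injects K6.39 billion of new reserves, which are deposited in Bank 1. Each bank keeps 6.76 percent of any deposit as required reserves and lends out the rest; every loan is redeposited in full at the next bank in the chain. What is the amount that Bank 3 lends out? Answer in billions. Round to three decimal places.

K5.180 billion

Each bank lends a fraction (1 − rr) = 0.9324 of the deposit it receives, so Bank 3 receives 6.39·0.9324^2 and lends 6.39·0.9324^3 ≈ 5.1797 billion.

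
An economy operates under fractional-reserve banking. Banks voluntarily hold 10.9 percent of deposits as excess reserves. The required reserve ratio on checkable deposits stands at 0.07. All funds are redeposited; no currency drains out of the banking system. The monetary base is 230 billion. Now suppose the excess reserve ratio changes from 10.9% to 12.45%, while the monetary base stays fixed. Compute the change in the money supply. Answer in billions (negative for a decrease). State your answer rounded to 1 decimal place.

Initially m₁ = 1 / (0.07 + 0.109) ≈ 5.58659, so M₁ = 5.58659 × 230 = 1284.9157 billion.
After the change m₂ = 1 / (0.07 + 0.1245) ≈ 5.14139, so M₂ = 5.14139 × 230 = 1182.5197 billion.
ΔM = M₂ − M₁ = 1182.5197 − 1284.9157 = -102.396 billion.

-102.4 billion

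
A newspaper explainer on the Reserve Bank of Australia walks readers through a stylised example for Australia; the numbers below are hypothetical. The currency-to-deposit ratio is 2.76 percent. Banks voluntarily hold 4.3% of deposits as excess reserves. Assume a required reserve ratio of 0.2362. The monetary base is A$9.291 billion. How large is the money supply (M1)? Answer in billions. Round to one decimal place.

A$31.1 billion

The money multiplier is m = (1 + c) / (rr + e + c) = (1 + 0.0276) / (0.2362 + 0.043 + 0.0276) ≈ 3.3494.
So M = m × MB = 3.3494 × 9.291 ≈ 31.1193 billion.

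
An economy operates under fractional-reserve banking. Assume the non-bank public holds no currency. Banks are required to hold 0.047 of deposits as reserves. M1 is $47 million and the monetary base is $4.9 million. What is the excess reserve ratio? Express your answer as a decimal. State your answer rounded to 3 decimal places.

0.057

Using m = M/MB = 47/4.9 ≈ 9.591837. Since m = (1 + c)/(c + rr + e), the denominator satisfies c + rr + e = (1 + c)/m = (1 + 0) / 9.591837 ≈ 0.104255.
With c = 0 and rr = 0.047, the excess reserve ratio is 0.104255 − 0 − 0.047 = 0.057255.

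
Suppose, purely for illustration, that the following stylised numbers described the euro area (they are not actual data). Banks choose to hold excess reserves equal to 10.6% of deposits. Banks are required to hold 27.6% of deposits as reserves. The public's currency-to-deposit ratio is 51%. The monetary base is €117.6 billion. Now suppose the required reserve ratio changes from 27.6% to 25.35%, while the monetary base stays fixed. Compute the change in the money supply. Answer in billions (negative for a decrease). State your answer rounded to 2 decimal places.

€5.15 billion

Initially m₁ = (1 + 0.51) / (0.276 + 0.106 + 0.51) ≈ 1.692825, so M₁ = 1.692825 × 117.6 ≈ 199.0762 billion.
After the change m₂ = (1 + 0.51) / (0.2535 + 0.106 + 0.51) ≈ 1.736630, so M₂ = 1.736630 × 117.6 ≈ 204.2277 billion.
ΔM = M₂ − M₁ = 204.2277 − 199.0762 = 5.1515 billion.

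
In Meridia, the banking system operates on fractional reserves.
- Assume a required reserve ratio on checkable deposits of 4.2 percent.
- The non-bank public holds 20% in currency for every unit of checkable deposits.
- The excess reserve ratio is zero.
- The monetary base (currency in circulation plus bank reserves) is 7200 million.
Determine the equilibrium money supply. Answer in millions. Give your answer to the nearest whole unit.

35702 million

The money multiplier is m = (1 + c) / (rr + c) = (1 + 0.2) / (0.042 + 0.2) ≈ 4.95868.
So M = m × MB = 4.95868 × 7200 = 35702.496 million.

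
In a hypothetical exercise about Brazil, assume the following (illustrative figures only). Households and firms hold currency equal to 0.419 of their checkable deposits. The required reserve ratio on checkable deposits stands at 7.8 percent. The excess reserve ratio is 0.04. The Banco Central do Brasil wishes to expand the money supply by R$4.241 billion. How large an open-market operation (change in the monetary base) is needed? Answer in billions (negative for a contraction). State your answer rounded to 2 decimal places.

The money multiplier is m = (1 + c) / (rr + e + c) = (1 + 0.419) / (0.078 + 0.04 + 0.419) ≈ 2.6425.
ΔMB = ΔM / m = (+4.241) / 2.6425 ≈ 1.6049 billion.

R$1.60 billion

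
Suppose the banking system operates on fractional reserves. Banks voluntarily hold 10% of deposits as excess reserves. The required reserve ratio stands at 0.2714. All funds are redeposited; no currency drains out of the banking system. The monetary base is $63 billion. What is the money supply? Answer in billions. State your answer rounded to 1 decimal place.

The money multiplier is m = 1 / (rr + e) = 1 / (0.2714 + 0.1) ≈ 2.6925.
So M = m × MB = 2.6925 × 63 = 169.6275 billion.

$169.6 billion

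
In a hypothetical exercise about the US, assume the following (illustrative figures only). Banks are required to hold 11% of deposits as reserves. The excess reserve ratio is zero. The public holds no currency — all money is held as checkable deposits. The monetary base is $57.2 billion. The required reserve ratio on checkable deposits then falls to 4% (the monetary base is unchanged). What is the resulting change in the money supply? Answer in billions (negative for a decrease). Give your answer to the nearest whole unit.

Initially m₁ = 1 / (0.11) ≈ 9.0909, so M₁ = 9.0909 × 57.2 ≈ 519.9995 billion.
After the change m₂ = 1 / (0.04) = 25, so M₂ = 25 × 57.2 = 1430 billion.
ΔM = M₂ − M₁ = 1430 − 519.9995 = 910.0005 billion.

$910 billion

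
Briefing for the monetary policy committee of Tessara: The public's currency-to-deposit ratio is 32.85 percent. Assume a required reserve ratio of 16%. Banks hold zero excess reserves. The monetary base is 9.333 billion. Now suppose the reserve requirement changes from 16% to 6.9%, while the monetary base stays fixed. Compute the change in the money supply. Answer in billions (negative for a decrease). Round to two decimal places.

5.81 billion

Initially m₁ = (1 + 0.3285) / (0.16 + 0.3285) ≈ 2.7195, so M₁ = 2.7195 × 9.333 ≈ 25.3811 billion.
After the change m₂ = (1 + 0.3285) / (0.069 + 0.3285) ≈ 3.3421, so M₂ = 3.3421 × 9.333 ≈ 31.1918 billion.
ΔM = M₂ − M₁ = 31.1918 − 25.3811 = 5.8107 billion.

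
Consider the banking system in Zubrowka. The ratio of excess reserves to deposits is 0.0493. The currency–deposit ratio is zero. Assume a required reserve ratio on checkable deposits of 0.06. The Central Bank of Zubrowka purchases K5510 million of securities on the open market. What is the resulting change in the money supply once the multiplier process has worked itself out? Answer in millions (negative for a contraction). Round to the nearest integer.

The money multiplier is m = 1 / (rr + e) = 1 / (0.06 + 0.0493) ≈ 9.14913.
The purchase adds 5510 million of base, so ΔM = m × ΔMB = 9.14913 × (+5510) = 50411.7063 million.

K50412 million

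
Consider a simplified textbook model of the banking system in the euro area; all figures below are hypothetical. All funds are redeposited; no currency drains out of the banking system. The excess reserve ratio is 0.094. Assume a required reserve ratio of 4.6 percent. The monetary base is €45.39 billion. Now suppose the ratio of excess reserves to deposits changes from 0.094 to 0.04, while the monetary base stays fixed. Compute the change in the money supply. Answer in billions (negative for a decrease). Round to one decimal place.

Initially m₁ = 1 / (0.046 + 0.094) ≈ 7.1429, so M₁ = 7.1429 × 45.39 ≈ 324.2162 billion.
After the change m₂ = 1 / (0.046 + 0.04) ≈ 11.6279, so M₂ = 11.6279 × 45.39 ≈ 527.7904 billion.
ΔM = M₂ − M₁ = 527.7904 − 324.2162 = 203.5742 billion.

€203.6 billion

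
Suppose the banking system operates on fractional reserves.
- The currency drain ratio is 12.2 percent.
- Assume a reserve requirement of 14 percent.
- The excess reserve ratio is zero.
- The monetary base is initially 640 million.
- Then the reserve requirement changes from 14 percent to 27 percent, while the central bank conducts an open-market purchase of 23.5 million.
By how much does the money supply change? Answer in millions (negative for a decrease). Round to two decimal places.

Before: m₁ = (1 + 0.122) / (0.14 + 0.122) ≈ 4.282443, MB₁ = 640, so M₁ = 4.282443 × 640 ≈ 2740.7635 million.
After: m₂ = (1 + 0.122) / (0.27 + 0.122) ≈ 2.862245, MB₂ = 640 + 23.5 = 663.5, so M₂ = 2.862245 × 663.5 ≈ 1899.0996 million.
ΔM = M₂ − M₁ = 1899.0996 − 2740.7635 = -841.6639 million.

-841.66 million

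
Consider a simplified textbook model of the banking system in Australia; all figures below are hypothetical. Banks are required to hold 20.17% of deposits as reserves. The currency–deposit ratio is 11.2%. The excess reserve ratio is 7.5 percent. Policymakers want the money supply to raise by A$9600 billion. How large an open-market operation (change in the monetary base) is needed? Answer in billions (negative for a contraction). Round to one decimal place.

A$3355.7 billion

The money multiplier is m = (1 + c) / (rr + e + c) = (1 + 0.112) / (0.2017 + 0.075 + 0.112) ≈ 2.860818.
ΔMB = ΔM / m = (+9600) / 2.860818 ≈ 3355.6836 billion.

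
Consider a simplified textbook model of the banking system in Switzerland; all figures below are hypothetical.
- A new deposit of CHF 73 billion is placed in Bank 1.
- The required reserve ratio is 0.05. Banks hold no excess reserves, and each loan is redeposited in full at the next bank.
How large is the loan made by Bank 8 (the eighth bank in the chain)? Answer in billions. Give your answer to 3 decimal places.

Each bank lends a fraction (1 − rr) = 0.9500 of the deposit it receives, so Bank 8 receives 73·0.9500^7 and lends 73·0.9500^8 ≈ 48.4297 billion.

CHF 48.430 billion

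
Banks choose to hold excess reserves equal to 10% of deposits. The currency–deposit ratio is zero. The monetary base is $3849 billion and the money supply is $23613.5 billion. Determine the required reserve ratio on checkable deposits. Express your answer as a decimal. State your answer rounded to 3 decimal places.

0.063

Using m = M/MB = 23613.5/3849 ≈ 6.134970. Since m = (1 + c)/(c + rr + e), the denominator satisfies c + rr + e = (1 + c)/m = (1 + 0) / 6.134970 ≈ 0.163000.
With c = 0 and e = 0.1, the required reserve ratio on checkable deposits is 0.163000 − 0 − 0.1 = 0.063.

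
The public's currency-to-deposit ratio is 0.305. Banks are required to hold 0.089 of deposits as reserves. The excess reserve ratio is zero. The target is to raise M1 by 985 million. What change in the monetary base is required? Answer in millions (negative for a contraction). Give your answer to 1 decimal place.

297.4 million

The money multiplier is m = (1 + c) / (rr + c) = (1 + 0.305) / (0.089 + 0.305) ≈ 3.31218.
ΔMB = ΔM / m = (+985) / 3.31218 ≈ 297.3872 million.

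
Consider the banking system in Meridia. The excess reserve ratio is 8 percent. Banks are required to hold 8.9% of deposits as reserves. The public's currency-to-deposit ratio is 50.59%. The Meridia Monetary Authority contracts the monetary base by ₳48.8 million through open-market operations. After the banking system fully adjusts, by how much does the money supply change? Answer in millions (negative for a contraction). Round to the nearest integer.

The money multiplier is m = (1 + c) / (rr + e + c) = (1 + 0.5059) / (0.089 + 0.08 + 0.5059) ≈ 2.2313.
The sale removes 48.8 million of base, so ΔM = m × ΔMB = 2.2313 × (−48.8) ≈ -108.8874 million.

-109 million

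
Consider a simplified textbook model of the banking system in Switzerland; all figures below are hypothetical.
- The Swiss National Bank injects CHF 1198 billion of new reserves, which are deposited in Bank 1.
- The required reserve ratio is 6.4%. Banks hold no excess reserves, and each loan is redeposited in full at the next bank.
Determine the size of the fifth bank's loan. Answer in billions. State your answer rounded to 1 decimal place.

Each bank lends a fraction (1 − rr) = 0.9360 of the deposit it receives, so Bank 5 receives 1198·0.9360^4 and lends 1198·0.9360^5 ≈ 860.6688 billion.

CHF 860.7 billion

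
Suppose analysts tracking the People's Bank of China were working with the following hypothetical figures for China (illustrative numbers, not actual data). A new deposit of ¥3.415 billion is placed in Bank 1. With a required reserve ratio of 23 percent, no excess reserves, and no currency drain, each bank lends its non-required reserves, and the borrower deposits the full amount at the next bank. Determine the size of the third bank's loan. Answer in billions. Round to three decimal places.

¥1.559 billion

Each bank lends a fraction (1 − rr) = 0.7700 of the deposit it receives, so Bank 3 receives 3.415·0.7700^2 and lends 3.415·0.7700^3 ≈ 1.5591 billion.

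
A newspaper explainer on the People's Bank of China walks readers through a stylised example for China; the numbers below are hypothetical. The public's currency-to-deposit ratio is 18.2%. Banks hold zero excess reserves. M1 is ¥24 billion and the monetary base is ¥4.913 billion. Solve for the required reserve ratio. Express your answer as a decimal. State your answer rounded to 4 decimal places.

Using m = M/MB = 24/4.913 ≈ 4.884999. Since m = (1 + c)/(c + rr + e), the denominator satisfies c + rr + e = (1 + c)/m = (1 + 0.182) / 4.884999 ≈ 0.241965.
With c = 0.182 and e = 0, the required reserve ratio is 0.241965 − 0.182 − 0 = 0.059965.

0.0600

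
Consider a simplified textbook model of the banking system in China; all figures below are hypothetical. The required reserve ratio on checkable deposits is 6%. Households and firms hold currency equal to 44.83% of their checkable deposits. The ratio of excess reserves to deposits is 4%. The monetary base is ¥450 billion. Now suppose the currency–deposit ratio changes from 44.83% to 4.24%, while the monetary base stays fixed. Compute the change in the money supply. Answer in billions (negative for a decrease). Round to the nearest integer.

Initially m₁ = (1 + 0.4483) / (0.06 + 0.04 + 0.4483) ≈ 2.6414, so M₁ = 2.6414 × 450 = 1188.63 billion.
After the change m₂ = (1 + 0.0424) / (0.06 + 0.04 + 0.0424) ≈ 7.3202, so M₂ = 7.3202 × 450 = 3294.09 billion.
ΔM = M₂ − M₁ = 3294.09 − 1188.63 = 2105.46 billion.

¥2105 billion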